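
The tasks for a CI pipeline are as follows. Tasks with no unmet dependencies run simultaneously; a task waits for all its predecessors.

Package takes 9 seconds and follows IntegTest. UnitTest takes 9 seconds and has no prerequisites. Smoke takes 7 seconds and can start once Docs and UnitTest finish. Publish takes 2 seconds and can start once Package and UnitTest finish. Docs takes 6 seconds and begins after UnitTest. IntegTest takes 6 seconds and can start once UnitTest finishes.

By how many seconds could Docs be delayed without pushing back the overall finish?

4

The longest chain is UnitTest→IntegTest→Package→Publish = 9+6+9+2 = 26; overall finish 26 seconds.
Docs finishes as early as 15 and must finish by 19.
Slack of Docs = 13 − 9 = 4 seconds.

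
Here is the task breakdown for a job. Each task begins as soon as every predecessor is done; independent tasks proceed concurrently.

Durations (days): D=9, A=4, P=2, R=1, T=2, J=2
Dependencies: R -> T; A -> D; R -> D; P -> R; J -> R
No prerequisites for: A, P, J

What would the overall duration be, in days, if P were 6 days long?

Critical path before the change: A→D = 4+9 = 13 giving 13 days.
P has 1 day of float (longest path through it is 12).
The binding chain switches to P→R→D = 6+1+9 = 16; finish 16 days.

16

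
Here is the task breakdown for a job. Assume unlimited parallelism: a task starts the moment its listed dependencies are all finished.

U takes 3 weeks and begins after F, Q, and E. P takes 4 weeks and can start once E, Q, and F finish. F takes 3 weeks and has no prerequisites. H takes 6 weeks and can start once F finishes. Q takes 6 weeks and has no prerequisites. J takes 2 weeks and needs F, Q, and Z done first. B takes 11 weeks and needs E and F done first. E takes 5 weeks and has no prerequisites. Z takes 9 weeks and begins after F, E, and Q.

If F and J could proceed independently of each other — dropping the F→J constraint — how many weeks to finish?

17

Before: longest chain Q→Z→J = 6+9+2 = 17, finish 17.
Dropping F→J doesn't change J's earliest start (15); another predecessor still binds.
The longest chain is now Q→Z→J = 6+9+2 = 17, so the plan takes 17 weeks.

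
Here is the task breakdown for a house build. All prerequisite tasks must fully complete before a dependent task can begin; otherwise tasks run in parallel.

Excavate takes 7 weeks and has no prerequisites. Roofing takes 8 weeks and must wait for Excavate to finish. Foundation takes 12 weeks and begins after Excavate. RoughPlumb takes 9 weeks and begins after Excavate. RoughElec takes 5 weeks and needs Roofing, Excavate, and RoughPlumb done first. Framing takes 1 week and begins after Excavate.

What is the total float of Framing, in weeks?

Excavate→RoughPlumb→RoughElec = 7+9+5 = 21 sets the makespan at 21 weeks.
Longest path through Framing: 8 weeks (earliest finish 8, latest finish 21).
Float = 21 − 8 = 13.

13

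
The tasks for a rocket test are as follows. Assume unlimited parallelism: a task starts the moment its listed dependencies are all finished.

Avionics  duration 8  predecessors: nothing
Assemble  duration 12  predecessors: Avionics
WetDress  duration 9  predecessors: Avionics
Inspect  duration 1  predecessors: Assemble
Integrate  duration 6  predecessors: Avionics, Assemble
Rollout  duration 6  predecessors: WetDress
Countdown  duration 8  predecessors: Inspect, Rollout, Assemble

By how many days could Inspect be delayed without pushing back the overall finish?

2

Avionics→WetDress→Rollout→Countdown = 8+9+6+8 = 31 sets the makespan at 31 days.
Inspect finishes as early as 21 and must finish by 23.
Float = 31 − 29 = 2.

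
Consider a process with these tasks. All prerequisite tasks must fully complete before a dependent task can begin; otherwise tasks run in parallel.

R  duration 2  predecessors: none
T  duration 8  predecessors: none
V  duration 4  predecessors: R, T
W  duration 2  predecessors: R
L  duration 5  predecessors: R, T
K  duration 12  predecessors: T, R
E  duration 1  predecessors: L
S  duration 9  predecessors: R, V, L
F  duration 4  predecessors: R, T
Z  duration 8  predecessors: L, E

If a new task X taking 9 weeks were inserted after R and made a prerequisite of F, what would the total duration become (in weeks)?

22

Originally the project takes 22 weeks.
With X inserted, F now waits for max(R, T, X).
New critical path: T→L→E→Z = 8+5+1+8 = 22 ⇒ 22 weeks.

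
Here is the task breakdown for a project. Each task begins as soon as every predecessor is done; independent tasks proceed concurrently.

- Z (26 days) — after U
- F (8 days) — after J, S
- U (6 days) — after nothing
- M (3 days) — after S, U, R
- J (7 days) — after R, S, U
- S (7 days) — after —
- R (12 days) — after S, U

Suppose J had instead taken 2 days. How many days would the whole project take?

32

Actual critical path: S→R→J→F = 7+12+7+8 = 34 ⇒ 34 days.
Since J is critical, the -5 change carries straight to that chain (now 29 days).
The binding chain switches to U→Z = 6+26 = 32; finish 32 days.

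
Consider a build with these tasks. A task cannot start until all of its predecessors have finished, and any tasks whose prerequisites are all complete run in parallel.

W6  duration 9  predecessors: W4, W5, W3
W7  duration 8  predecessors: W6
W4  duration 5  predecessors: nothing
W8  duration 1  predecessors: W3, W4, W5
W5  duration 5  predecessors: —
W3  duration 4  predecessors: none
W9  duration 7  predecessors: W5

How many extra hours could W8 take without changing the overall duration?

W4→W6→W7 = 5+9+8 = 22 sets the makespan at 22 hours.
W8 finishes as early as 6 and must finish by 22.
Slack of W8 = 21 − 5 = 16 hours.

16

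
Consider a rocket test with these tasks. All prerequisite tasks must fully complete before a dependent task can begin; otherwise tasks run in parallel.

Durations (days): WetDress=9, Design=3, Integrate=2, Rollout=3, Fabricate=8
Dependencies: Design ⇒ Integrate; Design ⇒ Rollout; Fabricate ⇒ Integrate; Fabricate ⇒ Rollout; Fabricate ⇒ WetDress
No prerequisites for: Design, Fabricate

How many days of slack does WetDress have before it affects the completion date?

0

Critical path: Fabricate→WetDress = 8+9 = 17, so the finish is 17 days.
Longest path through WetDress: 17 days (earliest finish 17, latest finish 17).
Slack of WetDress = 8 − 8 = 0 days.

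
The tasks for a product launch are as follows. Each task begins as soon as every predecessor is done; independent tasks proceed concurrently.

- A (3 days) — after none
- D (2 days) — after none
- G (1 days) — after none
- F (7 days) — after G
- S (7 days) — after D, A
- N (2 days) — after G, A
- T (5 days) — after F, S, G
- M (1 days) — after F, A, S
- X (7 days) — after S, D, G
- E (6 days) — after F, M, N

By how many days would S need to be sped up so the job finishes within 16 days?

1

Current finish: 17 days; target: 16.
S is on every critical path, so each day cut from S cuts the finish by one (this holds down to a finish of 15).
Need 17 − 16 = 1 day off S → S becomes 6 days, finish becomes 16.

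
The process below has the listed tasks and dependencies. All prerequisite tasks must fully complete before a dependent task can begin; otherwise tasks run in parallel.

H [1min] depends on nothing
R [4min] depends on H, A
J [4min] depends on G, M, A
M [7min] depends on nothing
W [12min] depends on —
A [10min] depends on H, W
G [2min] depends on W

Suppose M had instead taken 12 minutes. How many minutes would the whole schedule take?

26

Baseline: W→A→R = 12+10+4 = 26 → 26 minutes.
M is off the critical path — its longest chain is 11 minutes, giving 15 of slack.
That remains the longest chain; total 26 minutes.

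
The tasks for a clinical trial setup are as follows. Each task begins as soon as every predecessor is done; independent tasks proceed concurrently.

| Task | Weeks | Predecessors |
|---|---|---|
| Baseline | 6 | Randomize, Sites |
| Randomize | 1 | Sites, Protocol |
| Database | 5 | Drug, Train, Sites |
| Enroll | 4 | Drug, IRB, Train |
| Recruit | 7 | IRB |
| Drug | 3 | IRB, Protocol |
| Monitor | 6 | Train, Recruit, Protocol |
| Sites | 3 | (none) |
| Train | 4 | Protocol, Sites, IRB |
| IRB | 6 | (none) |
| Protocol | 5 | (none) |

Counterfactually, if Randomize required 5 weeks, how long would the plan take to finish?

Critical path before the change: IRB→Recruit→Monitor = 6+7+6 = 19 giving 19 weeks.
Randomize has 7 weeks of float (longest path through it is 12).
No other chain overtakes it, so the finish is 19 weeks.

19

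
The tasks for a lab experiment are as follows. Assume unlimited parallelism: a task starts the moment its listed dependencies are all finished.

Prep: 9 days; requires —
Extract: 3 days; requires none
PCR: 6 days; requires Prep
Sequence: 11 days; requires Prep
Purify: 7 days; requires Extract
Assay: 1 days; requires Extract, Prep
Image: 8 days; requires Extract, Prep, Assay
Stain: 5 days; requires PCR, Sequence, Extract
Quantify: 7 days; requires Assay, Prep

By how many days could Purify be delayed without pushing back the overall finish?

The longest chain is Prep→Sequence→Stain = 9+11+5 = 25; overall finish 25 days.
Longest path through Purify: 10 days (earliest finish 10, latest finish 25).
Slack of Purify = 18 − 3 = 15 days.

15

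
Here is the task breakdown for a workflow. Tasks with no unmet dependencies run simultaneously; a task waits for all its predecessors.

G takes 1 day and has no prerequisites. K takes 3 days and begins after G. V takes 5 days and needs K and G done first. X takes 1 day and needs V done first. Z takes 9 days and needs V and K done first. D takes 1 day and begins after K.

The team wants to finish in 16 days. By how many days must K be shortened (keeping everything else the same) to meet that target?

2

Current finish: 18 days; target: 16.
K is on every critical path, so each day cut from K cuts the finish by one (this holds down to a finish of 16).
Need 18 − 16 = 2 days off K → K becomes 1 day, finish becomes 16.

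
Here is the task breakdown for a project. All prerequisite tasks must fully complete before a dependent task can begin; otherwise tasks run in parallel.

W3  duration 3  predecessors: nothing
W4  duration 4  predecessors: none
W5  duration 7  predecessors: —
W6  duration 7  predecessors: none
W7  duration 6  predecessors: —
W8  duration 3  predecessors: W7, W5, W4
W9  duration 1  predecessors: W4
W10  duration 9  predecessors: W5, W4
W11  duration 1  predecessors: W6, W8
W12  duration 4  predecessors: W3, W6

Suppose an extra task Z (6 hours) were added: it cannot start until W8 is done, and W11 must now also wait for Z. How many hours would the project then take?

17

Originally the project takes 16 hours.
With Z inserted, W11 now waits for max(W6, W8, Z).
New critical path: W5→W8→Z→W11 = 7+3+6+1 = 17 ⇒ 17 hours.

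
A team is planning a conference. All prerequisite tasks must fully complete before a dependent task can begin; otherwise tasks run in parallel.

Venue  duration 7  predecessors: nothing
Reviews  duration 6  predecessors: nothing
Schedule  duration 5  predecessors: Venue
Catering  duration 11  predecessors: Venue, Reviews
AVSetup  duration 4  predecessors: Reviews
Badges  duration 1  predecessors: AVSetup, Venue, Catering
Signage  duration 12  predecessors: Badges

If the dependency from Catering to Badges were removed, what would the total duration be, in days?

23

Original critical path: Venue→Catering→Badges→Signage = 7+11+1+12 = 31 ⇒ 31 days.
Without Catering→Badges, Badges's earliest start moves from 18 to 10.
After: Reviews→AVSetup→Badges→Signage = 6+4+1+12 = 23 → 23 days.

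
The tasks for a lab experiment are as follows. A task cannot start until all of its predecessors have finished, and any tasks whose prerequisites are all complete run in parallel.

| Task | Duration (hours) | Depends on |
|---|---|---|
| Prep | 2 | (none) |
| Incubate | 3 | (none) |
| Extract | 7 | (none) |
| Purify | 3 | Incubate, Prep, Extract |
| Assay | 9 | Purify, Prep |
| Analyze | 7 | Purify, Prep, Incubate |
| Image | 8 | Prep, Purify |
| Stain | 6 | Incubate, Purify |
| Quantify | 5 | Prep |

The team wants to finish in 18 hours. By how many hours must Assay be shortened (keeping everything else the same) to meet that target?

Current finish: 19 hours; target: 18.
Assay is on every critical path, so each hour cut from Assay cuts the finish by one (this holds down to a finish of 18).
Need 19 − 18 = 1 hour off Assay → Assay becomes 8 hours, finish becomes 18.

1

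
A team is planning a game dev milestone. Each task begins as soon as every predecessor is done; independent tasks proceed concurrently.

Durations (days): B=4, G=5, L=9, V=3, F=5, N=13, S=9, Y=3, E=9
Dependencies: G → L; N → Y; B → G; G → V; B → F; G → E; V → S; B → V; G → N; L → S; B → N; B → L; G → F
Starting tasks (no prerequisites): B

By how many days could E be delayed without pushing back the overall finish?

9

The longest chain is B→G→L→S = 4+5+9+9 = 27; overall finish 27 days.
E finishes as early as 18 and must finish by 27.
Float = 27 − 18 = 9.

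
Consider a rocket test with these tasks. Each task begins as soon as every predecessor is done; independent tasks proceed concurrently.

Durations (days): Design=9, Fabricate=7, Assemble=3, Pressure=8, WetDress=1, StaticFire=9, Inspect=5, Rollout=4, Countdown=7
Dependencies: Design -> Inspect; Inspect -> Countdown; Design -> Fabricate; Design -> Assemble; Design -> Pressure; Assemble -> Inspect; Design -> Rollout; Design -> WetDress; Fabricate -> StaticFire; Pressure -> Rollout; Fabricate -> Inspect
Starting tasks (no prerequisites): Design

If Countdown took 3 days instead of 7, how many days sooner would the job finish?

As given, the longest chain is Design→Fabricate→Inspect→Countdown = 9+7+5+7 = 28, so the finish is 28 days.
Since Countdown is critical, the -4 change carries straight to that chain (now 24 days).
Now Design→Fabricate→StaticFire = 9+7+9 = 25 is longest, so the finish becomes 25 days.
Change in finish: 25 − 28 = -3 days.

3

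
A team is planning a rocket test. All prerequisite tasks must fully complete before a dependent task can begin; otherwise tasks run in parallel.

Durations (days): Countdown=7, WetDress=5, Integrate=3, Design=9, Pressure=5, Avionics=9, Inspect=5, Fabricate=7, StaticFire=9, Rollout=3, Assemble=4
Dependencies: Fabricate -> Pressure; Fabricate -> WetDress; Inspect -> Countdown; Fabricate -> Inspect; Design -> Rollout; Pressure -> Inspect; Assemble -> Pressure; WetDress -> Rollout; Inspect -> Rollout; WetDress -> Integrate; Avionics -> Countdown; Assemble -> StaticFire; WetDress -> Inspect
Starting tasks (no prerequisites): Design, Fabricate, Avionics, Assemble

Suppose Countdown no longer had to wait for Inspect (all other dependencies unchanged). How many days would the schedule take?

With the dependency in place, Fabricate→Pressure→Inspect→Countdown = 7+5+5+7 = 24 sets the finish at 24 days.
Without Inspect→Countdown, Countdown's earliest start moves from 17 to 9.
The longest chain is now Fabricate→Pressure→Inspect→Rollout = 7+5+5+3 = 20, so the schedule takes 20 days.

20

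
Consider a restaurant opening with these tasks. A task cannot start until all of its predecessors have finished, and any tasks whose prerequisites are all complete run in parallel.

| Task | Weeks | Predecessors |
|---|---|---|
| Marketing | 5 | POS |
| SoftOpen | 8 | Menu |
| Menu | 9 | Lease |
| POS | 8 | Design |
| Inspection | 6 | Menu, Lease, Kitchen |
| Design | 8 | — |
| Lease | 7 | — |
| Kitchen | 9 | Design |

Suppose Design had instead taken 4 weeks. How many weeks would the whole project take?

24

Critical path before the change: Lease→Menu→SoftOpen = 7+9+8 = 24 giving 24 weeks.
Design has 1 week of float (longest path through it is 23).
The critical path is still Lease→Menu→SoftOpen; finish is now 24 weeks.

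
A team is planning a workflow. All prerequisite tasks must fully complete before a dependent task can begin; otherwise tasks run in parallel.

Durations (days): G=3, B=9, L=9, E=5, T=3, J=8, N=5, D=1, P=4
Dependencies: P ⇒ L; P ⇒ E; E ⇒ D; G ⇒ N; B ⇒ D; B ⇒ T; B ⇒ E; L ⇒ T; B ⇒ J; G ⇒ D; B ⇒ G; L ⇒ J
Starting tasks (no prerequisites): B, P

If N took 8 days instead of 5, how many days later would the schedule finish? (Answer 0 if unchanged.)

0

Actual critical path: P→L→J = 4+9+8 = 21 ⇒ 21 days.
N is off the critical path — its longest chain is 17 days, giving 4 of slack.
The critical path is still P→L→J; finish is now 21 days.
Change in finish: 21 − 21 = +0 days.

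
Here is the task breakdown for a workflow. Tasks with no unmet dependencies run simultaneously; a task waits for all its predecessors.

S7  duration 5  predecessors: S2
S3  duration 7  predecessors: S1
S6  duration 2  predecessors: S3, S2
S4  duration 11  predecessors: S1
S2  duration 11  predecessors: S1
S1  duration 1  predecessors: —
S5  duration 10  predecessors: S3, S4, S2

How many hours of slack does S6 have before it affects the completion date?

S1→S2→S5 = 1+11+10 = 22 sets the makespan at 22 hours.
Longest path through S6: 14 hours (earliest finish 14, latest finish 22).
Float = 22 − 14 = 8.

8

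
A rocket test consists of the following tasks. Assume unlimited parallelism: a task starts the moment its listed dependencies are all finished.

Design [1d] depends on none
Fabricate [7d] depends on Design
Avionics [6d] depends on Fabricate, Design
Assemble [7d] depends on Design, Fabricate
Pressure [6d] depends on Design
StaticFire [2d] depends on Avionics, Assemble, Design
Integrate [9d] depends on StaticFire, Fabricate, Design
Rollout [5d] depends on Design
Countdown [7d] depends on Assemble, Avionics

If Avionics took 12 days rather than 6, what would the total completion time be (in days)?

The binding path is Design→Fabricate→Assemble→StaticFire→Integrate = 1+7+7+2+9 = 26; finish at 26 days.
The longest path through Avionics is only 25 days, so Avionics has float 1.
New critical path: Design→Fabricate→Avionics→StaticFire→Integrate = 1+7+12+2+9 = 31 ⇒ 31 days.

31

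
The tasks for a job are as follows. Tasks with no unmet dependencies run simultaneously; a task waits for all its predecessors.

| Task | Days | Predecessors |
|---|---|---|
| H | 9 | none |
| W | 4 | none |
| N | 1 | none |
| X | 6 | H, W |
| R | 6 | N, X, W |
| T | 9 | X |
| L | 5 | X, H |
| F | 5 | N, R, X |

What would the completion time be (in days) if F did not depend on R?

24

With the dependency in place, H→X→R→F = 9+6+6+5 = 26 sets the finish at 26 days.
Without R→F, F's earliest start moves from 21 to 15.
After: H→X→T = 9+6+9 = 24 → 24 days.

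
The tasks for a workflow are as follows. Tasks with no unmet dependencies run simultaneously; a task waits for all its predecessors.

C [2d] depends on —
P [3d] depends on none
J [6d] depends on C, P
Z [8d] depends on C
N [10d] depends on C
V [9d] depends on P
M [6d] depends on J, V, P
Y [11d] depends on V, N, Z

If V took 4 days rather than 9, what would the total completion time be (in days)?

The binding path is P→V→Y = 3+9+11 = 23; finish at 23 days.
V is on the critical path; changing it to 4 makes that path 18 days.
New critical path: C→N→Y = 2+10+11 = 23 ⇒ 23 days.

23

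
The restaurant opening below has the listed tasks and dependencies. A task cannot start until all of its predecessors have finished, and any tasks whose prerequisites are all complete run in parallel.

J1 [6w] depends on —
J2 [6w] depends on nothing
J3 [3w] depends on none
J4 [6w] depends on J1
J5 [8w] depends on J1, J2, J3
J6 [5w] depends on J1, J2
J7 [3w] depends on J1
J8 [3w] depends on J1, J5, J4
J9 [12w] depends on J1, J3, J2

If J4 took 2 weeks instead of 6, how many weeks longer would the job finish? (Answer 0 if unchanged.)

Actual critical path: J1→J9 = 6+12 = 18 ⇒ 18 weeks.
J4 is off the critical path — its longest chain is 15 weeks, giving 3 of slack.
The critical path is still J1→J9; finish is now 18 weeks.
Change in finish: 18 − 18 = +0 weeks.

0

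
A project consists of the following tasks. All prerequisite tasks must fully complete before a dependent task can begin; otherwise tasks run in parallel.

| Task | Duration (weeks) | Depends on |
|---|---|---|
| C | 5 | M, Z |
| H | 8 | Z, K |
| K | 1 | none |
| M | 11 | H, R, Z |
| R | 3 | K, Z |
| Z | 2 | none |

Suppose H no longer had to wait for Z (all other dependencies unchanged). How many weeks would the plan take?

Original critical path: Z→H→M→C = 2+8+11+5 = 26 ⇒ 26 weeks.
Without Z→H, H's earliest start moves from 2 to 1.
After: K→H→M→C = 1+8+11+5 = 25 → 25 weeks.

25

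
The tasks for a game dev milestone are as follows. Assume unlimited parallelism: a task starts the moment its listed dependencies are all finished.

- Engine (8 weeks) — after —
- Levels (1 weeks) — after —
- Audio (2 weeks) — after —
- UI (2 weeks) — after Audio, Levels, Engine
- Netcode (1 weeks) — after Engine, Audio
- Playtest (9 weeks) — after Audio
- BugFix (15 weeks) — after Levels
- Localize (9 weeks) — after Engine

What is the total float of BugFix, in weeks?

Engine→Localize = 8+9 = 17 sets the makespan at 17 weeks.
BugFix finishes as early as 16 and must finish by 17.
So BugFix can slip 17 − 16 = 1 week.

1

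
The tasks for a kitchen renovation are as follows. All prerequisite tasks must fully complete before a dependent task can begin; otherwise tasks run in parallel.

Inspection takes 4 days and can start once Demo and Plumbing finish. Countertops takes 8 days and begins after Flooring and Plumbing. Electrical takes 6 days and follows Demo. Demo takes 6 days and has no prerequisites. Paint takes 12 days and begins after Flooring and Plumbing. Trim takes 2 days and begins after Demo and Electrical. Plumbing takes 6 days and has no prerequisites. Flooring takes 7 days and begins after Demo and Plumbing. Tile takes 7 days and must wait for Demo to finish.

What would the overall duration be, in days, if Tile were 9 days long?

As given, the longest chain is Demo→Flooring→Paint = 6+7+12 = 25, so the finish is 25 days.
The longest path through Tile is only 13 days, so Tile has float 12.
The critical path is still Demo→Flooring→Paint; finish is now 25 days.

25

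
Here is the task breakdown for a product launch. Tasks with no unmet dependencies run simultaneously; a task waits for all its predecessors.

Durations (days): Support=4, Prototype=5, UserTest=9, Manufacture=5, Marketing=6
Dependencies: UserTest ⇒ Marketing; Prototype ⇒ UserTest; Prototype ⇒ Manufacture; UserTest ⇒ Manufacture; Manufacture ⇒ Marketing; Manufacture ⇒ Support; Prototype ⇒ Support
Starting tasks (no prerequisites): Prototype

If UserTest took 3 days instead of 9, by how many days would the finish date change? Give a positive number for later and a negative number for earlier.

-6

Critical path before the change: Prototype→UserTest→Manufacture→Marketing = 5+9+5+6 = 25 giving 25 days.
UserTest is on the critical path; changing it to 3 makes that path 19 days.
That remains the longest chain; total 19 days.
Change in finish: 19 − 25 = -6 days.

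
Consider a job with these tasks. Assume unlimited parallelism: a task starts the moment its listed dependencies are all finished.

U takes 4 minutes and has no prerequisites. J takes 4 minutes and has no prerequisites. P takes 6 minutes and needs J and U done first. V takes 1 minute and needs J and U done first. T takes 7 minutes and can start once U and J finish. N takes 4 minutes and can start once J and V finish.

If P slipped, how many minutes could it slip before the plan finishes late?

1

U→T = 4+7 = 11 sets the makespan at 11 minutes.
Longest path through P: 10 minutes (earliest finish 10, latest finish 11).
Slack of P = 5 − 4 = 1 minute.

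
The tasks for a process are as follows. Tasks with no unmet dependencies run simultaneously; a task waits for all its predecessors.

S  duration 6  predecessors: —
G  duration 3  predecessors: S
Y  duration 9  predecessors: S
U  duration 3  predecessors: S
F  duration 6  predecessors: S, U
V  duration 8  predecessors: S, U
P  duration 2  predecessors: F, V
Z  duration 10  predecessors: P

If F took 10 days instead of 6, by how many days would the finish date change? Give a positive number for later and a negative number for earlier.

Actual critical path: S→U→V→P→Z = 6+3+8+2+10 = 29 ⇒ 29 days.
F has 2 days of float (longest path through it is 27).
The binding chain switches to S→U→F→P→Z = 6+3+10+2+10 = 31; finish 31 days.
Change in finish: 31 − 29 = +2 days.

2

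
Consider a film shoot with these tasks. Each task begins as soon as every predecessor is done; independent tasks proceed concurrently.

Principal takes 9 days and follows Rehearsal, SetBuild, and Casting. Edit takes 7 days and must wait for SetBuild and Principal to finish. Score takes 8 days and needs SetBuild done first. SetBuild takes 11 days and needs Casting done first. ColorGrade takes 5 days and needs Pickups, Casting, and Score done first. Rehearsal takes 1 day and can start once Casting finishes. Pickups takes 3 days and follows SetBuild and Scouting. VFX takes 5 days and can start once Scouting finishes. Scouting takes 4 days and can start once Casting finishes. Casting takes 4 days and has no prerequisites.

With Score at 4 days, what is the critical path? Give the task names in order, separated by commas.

Actual critical path: Casting→SetBuild→Principal→Edit = 4+11+9+7 = 31 ⇒ 31 days.
The longest path through Score is only 28 days, so Score has float 3.
The critical path is still Casting→SetBuild→Principal→Edit; finish is now 31 days.

Casting, SetBuild, Principal, Edit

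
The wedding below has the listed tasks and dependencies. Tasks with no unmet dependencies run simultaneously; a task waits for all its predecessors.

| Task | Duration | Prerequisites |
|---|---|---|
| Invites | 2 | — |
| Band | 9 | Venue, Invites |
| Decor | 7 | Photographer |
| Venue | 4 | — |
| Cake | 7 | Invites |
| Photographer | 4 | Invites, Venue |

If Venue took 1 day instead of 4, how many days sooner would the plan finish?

Actual critical path: Venue→Photographer→Decor = 4+4+7 = 15 ⇒ 15 days.
Venue is on the critical path; changing it to 1 makes that path 12 days.
The binding chain switches to Invites→Photographer→Decor = 2+4+7 = 13; finish 13 days.
Change in finish: 13 − 15 = -2 days.

2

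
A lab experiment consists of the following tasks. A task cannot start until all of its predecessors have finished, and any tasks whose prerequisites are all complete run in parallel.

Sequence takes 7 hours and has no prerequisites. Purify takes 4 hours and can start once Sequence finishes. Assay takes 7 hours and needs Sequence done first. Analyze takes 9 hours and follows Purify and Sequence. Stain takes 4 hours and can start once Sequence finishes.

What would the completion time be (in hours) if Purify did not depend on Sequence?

16

Before: longest chain Sequence→Purify→Analyze = 7+4+9 = 20, finish 20.
Without Sequence→Purify, Purify's earliest start moves from 7 to 0.
New critical path: Sequence→Analyze = 7+9 = 16 ⇒ 16 hours.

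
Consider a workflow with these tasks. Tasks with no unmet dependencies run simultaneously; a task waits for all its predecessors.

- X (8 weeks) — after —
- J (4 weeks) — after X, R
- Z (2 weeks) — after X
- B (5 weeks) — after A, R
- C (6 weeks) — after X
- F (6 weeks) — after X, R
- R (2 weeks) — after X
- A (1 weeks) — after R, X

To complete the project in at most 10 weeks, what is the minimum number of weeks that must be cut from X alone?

6

Current finish: 16 weeks; target: 10.
X is on every critical path, so each week cut from X cuts the finish by one (this holds down to a finish of 9).
Need 16 − 10 = 6 weeks off X → X becomes 2 weeks, finish becomes 10.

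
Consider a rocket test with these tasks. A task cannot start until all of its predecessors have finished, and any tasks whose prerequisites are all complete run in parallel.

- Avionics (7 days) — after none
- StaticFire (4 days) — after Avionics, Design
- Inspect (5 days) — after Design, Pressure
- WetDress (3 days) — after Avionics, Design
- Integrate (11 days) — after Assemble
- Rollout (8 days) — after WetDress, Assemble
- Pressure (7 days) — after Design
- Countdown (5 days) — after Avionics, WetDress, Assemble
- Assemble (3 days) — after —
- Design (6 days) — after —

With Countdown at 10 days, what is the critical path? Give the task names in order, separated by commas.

Avionics, WetDress, Countdown

Actual critical path: Design→Pressure→Inspect = 6+7+5 = 18 ⇒ 18 days.
Countdown has 3 days of float (longest path through it is 15).
New critical path: Avionics→WetDress→Countdown = 7+3+10 = 20 ⇒ 20 days.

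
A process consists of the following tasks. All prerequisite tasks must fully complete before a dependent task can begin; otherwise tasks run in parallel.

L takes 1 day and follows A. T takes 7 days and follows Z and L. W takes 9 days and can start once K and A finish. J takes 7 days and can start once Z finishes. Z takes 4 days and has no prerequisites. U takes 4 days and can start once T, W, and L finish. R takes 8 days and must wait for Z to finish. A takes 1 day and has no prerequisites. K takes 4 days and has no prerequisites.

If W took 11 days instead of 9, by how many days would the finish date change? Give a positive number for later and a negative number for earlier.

2

Critical path before the change: K→W→U = 4+9+4 = 17 giving 17 days.
W is on the critical path; changing it to 11 makes that path 19 days.
That remains the longest chain; total 19 days.
Change in finish: 19 − 17 = +2 days.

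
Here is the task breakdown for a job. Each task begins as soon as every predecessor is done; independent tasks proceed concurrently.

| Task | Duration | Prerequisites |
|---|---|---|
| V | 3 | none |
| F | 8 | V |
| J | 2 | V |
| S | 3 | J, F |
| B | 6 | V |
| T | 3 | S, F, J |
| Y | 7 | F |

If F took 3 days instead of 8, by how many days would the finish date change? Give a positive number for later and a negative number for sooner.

Baseline: V→F→Y = 3+8+7 = 18 → 18 days.
F lies on that path, so at 3 days the path becomes 13 days.
That remains the longest chain; total 13 days.
Change in finish: 13 − 18 = -5 days.

-5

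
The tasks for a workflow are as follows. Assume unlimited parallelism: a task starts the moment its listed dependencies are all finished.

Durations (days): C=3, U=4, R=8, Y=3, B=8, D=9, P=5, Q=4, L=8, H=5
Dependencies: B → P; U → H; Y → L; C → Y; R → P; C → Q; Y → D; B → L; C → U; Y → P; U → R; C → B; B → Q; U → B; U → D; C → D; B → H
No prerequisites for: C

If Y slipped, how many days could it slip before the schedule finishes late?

8

C→U→B→L = 3+4+8+8 = 23 sets the makespan at 23 days.
Longest path through Y: 15 days (earliest finish 6, latest finish 14).
Float = 23 − 15 = 8.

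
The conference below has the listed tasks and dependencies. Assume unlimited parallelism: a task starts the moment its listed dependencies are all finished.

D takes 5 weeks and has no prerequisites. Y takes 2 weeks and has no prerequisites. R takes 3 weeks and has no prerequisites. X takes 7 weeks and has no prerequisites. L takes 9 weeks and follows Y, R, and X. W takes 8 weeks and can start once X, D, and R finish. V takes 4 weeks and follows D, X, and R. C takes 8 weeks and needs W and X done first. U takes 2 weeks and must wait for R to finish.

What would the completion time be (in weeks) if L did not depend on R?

Original critical path: X→W→C = 7+8+8 = 23 ⇒ 23 weeks.
Dropping R→L doesn't change L's earliest start (7); another predecessor still binds.
New critical path: X→W→C = 7+8+8 = 23 ⇒ 23 weeks.

23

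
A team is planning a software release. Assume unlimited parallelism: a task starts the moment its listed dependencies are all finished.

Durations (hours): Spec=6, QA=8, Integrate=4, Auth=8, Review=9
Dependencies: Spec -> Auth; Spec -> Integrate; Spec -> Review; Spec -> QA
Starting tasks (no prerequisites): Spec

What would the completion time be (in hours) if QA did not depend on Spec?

15

Original critical path: Spec→Review = 6+9 = 15 ⇒ 15 hours.
Without Spec→QA, QA's earliest start moves from 6 to 0.
After: Spec→Review = 6+9 = 15 → 15 hours.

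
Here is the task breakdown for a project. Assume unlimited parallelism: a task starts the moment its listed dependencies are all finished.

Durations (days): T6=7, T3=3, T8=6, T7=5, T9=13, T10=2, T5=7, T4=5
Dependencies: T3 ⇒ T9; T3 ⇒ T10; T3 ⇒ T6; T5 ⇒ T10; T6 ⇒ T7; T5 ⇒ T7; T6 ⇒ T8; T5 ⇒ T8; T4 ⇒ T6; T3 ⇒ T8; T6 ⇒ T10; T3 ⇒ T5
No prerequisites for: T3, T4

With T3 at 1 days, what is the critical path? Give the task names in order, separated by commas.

T4, T6, T8

As given, the longest chain is T4→T6→T8 = 5+7+6 = 18, so the finish is 18 days.
T3 is off the critical path — its longest chain is 16 days, giving 2 of slack.
The critical path is still T4→T6→T8; finish is now 18 days.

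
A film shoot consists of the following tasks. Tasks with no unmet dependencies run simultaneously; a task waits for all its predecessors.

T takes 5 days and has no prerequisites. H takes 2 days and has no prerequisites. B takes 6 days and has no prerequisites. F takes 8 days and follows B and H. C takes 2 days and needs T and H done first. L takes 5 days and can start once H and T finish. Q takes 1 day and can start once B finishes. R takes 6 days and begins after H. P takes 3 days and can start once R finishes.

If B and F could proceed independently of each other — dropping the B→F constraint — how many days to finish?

11

Before: longest chain B→F = 6+8 = 14, finish 14.
Without B→F, F's earliest start moves from 6 to 2.
The longest chain is now H→R→P = 2+6+3 = 11, so the film shoot takes 11 days.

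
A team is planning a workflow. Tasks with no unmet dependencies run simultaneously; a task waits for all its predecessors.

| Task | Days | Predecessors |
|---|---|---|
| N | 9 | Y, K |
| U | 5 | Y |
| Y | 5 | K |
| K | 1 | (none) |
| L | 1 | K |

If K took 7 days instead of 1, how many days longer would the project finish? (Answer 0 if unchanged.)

As given, the longest chain is K→Y→N = 1+5+9 = 15, so the finish is 15 days.
K lies on that path, so at 7 days the path becomes 21 days.
That remains the longest chain; total 21 days.
Change in finish: 21 − 15 = +6 days.

6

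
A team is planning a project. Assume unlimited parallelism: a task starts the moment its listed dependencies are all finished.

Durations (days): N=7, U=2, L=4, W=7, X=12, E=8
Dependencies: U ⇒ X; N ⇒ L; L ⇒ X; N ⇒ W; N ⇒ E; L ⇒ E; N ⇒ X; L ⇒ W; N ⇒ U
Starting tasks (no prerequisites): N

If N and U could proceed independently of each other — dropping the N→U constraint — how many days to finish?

Before: longest chain N→L→X = 7+4+12 = 23, finish 23.
Without N→U, U's earliest start moves from 7 to 0.
After: N→L→X = 7+4+12 = 23 → 23 days.

23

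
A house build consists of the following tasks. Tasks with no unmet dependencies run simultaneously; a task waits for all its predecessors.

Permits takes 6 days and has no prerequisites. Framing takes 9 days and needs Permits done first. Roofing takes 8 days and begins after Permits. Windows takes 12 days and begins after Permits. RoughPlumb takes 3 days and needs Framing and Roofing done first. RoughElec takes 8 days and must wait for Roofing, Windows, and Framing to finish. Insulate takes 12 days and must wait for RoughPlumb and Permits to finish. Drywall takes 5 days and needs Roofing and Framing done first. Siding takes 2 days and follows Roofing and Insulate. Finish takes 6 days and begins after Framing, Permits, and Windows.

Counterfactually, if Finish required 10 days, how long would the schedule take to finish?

32

As given, the longest chain is Permits→Framing→RoughPlumb→Insulate→Siding = 6+9+3+12+2 = 32, so the finish is 32 days.
Finish is off the critical path — its longest chain is 24 days, giving 8 of slack.
That remains the longest chain; total 32 days.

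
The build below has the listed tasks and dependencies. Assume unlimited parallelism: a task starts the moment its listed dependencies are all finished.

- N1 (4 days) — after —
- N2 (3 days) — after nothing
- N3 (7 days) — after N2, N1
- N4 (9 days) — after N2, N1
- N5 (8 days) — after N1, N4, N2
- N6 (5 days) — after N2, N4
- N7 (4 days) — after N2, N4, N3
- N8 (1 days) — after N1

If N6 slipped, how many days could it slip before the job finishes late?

N1→N4→N5 = 4+9+8 = 21 sets the makespan at 21 days.
N6 finishes as early as 18 and must finish by 21.
Float = 21 − 18 = 3.

3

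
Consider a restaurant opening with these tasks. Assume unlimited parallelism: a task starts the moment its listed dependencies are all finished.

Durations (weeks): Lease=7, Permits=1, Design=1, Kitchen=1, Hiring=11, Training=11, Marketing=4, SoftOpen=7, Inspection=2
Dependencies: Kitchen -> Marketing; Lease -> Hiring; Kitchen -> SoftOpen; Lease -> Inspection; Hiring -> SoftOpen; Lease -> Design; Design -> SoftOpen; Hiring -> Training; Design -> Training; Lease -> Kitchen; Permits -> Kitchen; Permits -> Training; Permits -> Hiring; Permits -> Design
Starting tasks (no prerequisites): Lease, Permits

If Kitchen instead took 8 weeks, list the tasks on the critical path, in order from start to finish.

The binding path is Lease→Hiring→Training = 7+11+11 = 29; finish at 29 weeks.
The longest path through Kitchen is only 15 weeks, so Kitchen has float 14.
That remains the longest chain; total 29 weeks.

Lease, Hiring, Training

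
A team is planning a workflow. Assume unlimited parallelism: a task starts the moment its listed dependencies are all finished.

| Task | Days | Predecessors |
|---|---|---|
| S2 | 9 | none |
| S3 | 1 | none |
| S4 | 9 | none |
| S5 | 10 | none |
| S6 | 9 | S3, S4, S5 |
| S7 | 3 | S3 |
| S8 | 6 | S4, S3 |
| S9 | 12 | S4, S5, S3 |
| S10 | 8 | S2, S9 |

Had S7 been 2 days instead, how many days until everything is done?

Actual critical path: S5→S9→S10 = 10+12+8 = 30 ⇒ 30 days.
S7 has 26 days of float (longest path through it is 4).
No other chain overtakes it, so the finish is 30 days.

30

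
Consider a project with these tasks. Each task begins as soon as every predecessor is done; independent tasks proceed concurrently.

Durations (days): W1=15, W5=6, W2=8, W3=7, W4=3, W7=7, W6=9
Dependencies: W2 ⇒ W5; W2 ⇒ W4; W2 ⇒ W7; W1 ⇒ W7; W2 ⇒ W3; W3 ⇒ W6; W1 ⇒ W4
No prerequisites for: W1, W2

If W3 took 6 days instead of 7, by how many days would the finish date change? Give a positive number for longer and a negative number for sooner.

-1

Critical path before the change: W2→W3→W6 = 8+7+9 = 24 giving 24 days.
W3 is on the critical path; changing it to 6 makes that path 23 days.
No other chain overtakes it, so the finish is 23 days.
Change in finish: 23 − 24 = -1 days.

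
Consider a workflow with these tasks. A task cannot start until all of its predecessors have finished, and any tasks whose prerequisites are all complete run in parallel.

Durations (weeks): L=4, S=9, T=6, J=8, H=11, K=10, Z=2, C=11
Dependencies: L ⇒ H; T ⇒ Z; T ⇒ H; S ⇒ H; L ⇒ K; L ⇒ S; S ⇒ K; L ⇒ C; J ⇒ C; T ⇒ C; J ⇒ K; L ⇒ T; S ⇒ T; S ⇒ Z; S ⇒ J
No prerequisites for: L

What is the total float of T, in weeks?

The longest chain is L→S→J→C = 4+9+8+11 = 32; overall finish 32 weeks.
T finishes as early as 19 and must finish by 21.
So T can slip 21 − 19 = 2 weeks.

2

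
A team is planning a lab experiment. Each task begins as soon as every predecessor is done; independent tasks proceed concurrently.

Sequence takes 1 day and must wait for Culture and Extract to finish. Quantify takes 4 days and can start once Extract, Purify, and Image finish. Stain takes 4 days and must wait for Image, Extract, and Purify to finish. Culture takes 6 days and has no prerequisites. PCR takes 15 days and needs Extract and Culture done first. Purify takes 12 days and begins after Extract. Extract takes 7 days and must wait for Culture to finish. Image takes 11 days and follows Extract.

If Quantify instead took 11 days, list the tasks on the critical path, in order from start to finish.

As given, the longest chain is Culture→Extract→Purify→Quantify = 6+7+12+4 = 29, so the finish is 29 days.
Quantify lies on that path, so at 11 days the path becomes 36 days.
That remains the longest chain; total 36 days.

Culture, Extract, Purify, Quantify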